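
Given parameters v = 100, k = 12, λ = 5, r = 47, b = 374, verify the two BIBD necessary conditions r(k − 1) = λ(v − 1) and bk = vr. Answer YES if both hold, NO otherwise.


Condition (i): r(k − 1) = 47·11 = 517; λ(v − 1) = 5·99 = 495. Match? NO.
Condition (ii): bk = 374·12 = 4488; vr = 100·47 = 4700. Match? NO.
Both conditions hold? NO.

NO


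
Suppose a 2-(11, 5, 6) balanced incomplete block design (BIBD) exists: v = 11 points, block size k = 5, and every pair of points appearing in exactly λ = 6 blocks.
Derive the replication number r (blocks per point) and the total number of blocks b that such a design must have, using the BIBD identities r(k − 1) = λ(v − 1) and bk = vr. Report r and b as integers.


Any 2-(v, k, λ) BIBD satisfies two necessary conditions:
  (i)  Each point sits in r blocks, and counting incidences through any fixed point gives r(k − 1) = λ(v − 1), so r = λ(v − 1)/(k − 1).
  (ii) Total incidences bk = vr, so b = vr/k.
Step 1: r = λ(v − 1)/(k − 1) = 6·(11 − 1)/(5 − 1) = 6·10/4 = 60/4 = 15.
Step 2: b = vr/k = 11·15/5 = 165/5 = 33.
Check integrality: r = 15 ∈ Z ✓, b = 33 ∈ Z ✓.
(These identities are necessary conditions: they determine r and b for any design with these parameters, but do not by themselves prove that one exists.)

r = 15, b = 33.


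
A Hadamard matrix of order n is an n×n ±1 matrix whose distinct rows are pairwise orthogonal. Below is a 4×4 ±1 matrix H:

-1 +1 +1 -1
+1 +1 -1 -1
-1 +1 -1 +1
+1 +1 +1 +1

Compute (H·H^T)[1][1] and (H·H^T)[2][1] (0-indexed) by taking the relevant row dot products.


Row 1 of H: [1, 1, -1, -1].
Row 2 of H: [-1, 1, -1, 1].
(H·H^T)[1][1] = Σ_j H[1][j]·H[1][j] = (1)² + (1)² + (-1)² + (-1)² = 1 + 1 + 1 + 1 = 4.
(H·H^T)[2][1] = Σ_j H[2][j]·H[1][j] = (-1)·(1) + (1)·(1) + (-1)·(-1) + (1)·(-1) = -1 + 1 + 1 + -1 = 0.
So rows 2 and 1 are orthogonal; the diagonal entry equals n = 4.

(1,1) entry = 4; (2,1) entry = 0.


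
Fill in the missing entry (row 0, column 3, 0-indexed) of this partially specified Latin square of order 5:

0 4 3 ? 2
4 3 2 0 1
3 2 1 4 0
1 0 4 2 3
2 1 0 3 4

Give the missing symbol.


Row 0 contains symbols [0, 2, 3, 4] — missing [1].
Column 3 contains symbols [0, 2, 3, 4] — missing [1].
The missing symbol must appear in both missing sets; intersection = [1].
Therefore the hidden value is 1.

Missing value = 1.


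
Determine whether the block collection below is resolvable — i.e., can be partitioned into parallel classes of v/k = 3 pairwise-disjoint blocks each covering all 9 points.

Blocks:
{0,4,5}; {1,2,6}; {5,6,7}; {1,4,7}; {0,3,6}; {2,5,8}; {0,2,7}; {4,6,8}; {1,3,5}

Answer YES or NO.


v = 9, block size k = 3, number of blocks = 9.
For resolvability, blocks must partition into parallel classes of size v/k = 3.
Total blocks must therefore be a multiple of 3: 9 = 3·3 + 0 ⇒ divisible ✓.
Consider block {0,4,5}. The only other block(s) in the collection disjoint from it are {1,2,6} — just 1 block(s). Any parallel class containing {0,4,5} would need 2 other blocks each disjoint from it, so no parallel class of size 3 can contain {0,4,5}.
Since every block must belong to some parallel class in a resolution, the collection cannot be partitioned into parallel classes.
Resolvable? NO.

NO


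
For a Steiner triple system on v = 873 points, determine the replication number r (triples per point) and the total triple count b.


An STS(v) is a 2-(v, 3, 1) BIBD: block size k = 3, λ = 1.
Replication: r(k − 1) = λ(v − 1) ⇒ r·2 = 873 − 1 = 872 ⇒ r = 436.
Block count: b = v(v − 1)/6 = 873·872/6 = 761256/6 = 126876.
(Check via bk = vr: 126876·3 = 380628 = 873·436 = 380628 ✓.)

r = 436, b = 126876.


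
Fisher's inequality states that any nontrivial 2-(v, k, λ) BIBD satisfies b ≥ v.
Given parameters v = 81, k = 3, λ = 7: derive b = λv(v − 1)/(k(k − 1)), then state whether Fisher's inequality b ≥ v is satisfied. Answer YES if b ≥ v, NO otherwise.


b = λv(v − 1)/(k(k − 1)) = 7·81·80/(3·2) = 45360/6 = 7560.
Compare with v = 81: b ≥ v, so Fisher's inequality holds.

YES


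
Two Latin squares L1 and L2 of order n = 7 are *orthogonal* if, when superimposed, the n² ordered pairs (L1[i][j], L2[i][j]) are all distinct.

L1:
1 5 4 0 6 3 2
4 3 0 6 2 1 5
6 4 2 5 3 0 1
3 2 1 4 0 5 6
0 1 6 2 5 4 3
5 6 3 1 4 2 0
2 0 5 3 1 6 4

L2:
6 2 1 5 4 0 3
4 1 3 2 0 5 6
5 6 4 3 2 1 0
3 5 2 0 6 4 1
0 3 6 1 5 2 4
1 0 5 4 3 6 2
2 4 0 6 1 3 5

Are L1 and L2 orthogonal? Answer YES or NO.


Form the n² = 49 superimposed pairs (L1[i][j], L2[i][j]), row by row (rows and columns indexed from 0):
row 0: (1,6) (5,2) (4,1) (0,5) (6,4) (3,0) (2,3)
row 1: (4,4) (3,1) (0,3) (6,2) (2,0) (1,5) (5,6)
row 2: (6,5) (4,6) (2,4) (5,3) (3,2) (0,1) (1,0)
row 3: (3,3) (2,5) (1,2) (4,0) (0,6) (5,4) (6,1)
row 4: (0,0) (1,3) (6,6) (2,1) (5,5) (4,2) (3,4)
row 5: (5,1) (6,0) (3,5) (1,4) (4,3) (2,6) (0,2)
row 6: (2,2) (0,4) (5,0) (3,6) (1,1) (6,3) (4,5)
Orthogonality requires all 49 pairs distinct.
Check by first coordinate: for each symbol s of L1, list the L2 entries in the n cells where L1 = s; they must all differ.
  L1 = 0: L2 entries (in reading order) 5, 3, 1, 6, 0, 2, 4 — all 7 distinct ✓
  L1 = 1: L2 entries (in reading order) 6, 5, 0, 2, 3, 4, 1 — all 7 distinct ✓
  L1 = 2: L2 entries (in reading order) 3, 0, 4, 5, 1, 6, 2 — all 7 distinct ✓
  L1 = 3: L2 entries (in reading order) 0, 1, 2, 3, 4, 5, 6 — all 7 distinct ✓
  L1 = 4: L2 entries (in reading order) 1, 4, 6, 0, 2, 3, 5 — all 7 distinct ✓
  L1 = 5: L2 entries (in reading order) 2, 6, 3, 4, 5, 1, 0 — all 7 distinct ✓
  L1 = 6: L2 entries (in reading order) 4, 2, 5, 1, 6, 0, 3 — all 7 distinct ✓
Every symbol of L1 meets every symbol of L2 exactly once, so all 49 pairs are distinct (49 of 49).
Conclusion: YES.

YES


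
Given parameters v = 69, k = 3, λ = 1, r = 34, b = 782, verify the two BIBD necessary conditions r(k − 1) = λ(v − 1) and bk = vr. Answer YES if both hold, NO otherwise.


Condition (i): r(k − 1) = 34·2 = 68; λ(v − 1) = 1·68 = 68. Match? YES.
Condition (ii): bk = 782·3 = 2346; vr = 69·34 = 2346. Match? YES.
Both conditions hold? YES.

YES


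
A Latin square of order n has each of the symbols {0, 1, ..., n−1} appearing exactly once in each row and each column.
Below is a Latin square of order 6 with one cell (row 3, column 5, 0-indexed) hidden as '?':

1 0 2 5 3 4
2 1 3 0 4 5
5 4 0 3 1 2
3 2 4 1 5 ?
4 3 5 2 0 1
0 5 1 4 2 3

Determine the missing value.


Row 3 contains symbols [1, 2, 3, 4, 5] — missing [0].
Column 5 contains symbols [1, 2, 3, 4, 5] — missing [0].
The missing symbol must appear in both missing sets; intersection = [0].
Therefore the hidden value is 0.

Missing value = 0.


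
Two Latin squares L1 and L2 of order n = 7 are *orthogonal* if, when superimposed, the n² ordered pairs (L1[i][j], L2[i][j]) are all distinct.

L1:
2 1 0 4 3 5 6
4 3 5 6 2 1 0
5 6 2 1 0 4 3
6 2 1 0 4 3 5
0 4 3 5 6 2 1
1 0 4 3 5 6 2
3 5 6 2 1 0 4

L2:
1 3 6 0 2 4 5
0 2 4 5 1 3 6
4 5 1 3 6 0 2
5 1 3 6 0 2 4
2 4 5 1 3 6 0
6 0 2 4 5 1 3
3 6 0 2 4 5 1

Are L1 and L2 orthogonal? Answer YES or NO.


Form the n² = 49 superimposed pairs (L1[i][j], L2[i][j]), row by row (rows and columns indexed from 0):
row 0: (2,1) (1,3) (0,6) (4,0) (3,2) (5,4) (6,5)
row 1: (4,0) (3,2) (5,4) (6,5) (2,1) (1,3) (0,6)
row 2: (5,4) (6,5) (2,1) (1,3) (0,6) (4,0) (3,2)
row 3: (6,5) (2,1) (1,3) (0,6) (4,0) (3,2) (5,4)
row 4: (0,2) (4,4) (3,5) (5,1) (6,3) (2,6) (1,0)
row 5: (1,6) (0,0) (4,2) (3,4) (5,5) (6,1) (2,3)
row 6: (3,3) (5,6) (6,0) (2,2) (1,4) (0,5) (4,1)
Orthogonality requires all 49 pairs distinct.
But the pair (4,0) repeats: cell (0,3) has L1 = 4, L2 = 0, and cell (1,0) has L1 = 4, L2 = 0.
A repeated pair means some other pair never occurs (only 28 distinct pairs out of 49), so the squares are not orthogonal.
Conclusion: NO.

NO


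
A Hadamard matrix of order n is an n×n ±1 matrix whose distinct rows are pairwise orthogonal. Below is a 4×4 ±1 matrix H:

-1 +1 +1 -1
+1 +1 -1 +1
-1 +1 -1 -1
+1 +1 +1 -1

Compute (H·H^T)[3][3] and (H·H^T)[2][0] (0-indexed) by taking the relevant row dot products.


Row 0 of H: [-1, 1, 1, -1].
Row 2 of H: [-1, 1, -1, -1].
Row 3 of H: [1, 1, 1, -1].
(H·H^T)[3][3] = Σ_j H[3][j]·H[3][j] = (1)² + (1)² + (1)² + (-1)² = 1 + 1 + 1 + 1 = 4.
(H·H^T)[2][0] = Σ_j H[2][j]·H[0][j] = (-1)·(-1) + (1)·(1) + (-1)·(1) + (-1)·(-1) = 1 + 1 + -1 + 1 = 2.
Rows 2 and 0 are not orthogonal (dot product = 2 ≠ 0), so H is not a Hadamard matrix.

(3,3) entry = 4; (2,0) entry = 2.


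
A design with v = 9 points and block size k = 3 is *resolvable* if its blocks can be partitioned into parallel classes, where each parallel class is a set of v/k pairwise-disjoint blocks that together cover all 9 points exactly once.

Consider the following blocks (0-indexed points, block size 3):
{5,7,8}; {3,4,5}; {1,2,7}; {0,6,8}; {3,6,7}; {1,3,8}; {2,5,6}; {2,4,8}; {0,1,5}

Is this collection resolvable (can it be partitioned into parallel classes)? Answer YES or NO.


v = 9, block size k = 3, number of blocks = 9.
For resolvability, blocks must partition into parallel classes of size v/k = 3.
Total blocks must therefore be a multiple of 3: 9 = 3·3 + 0 ⇒ divisible ✓.
Consider block {5,7,8}. It intersects every other block in the collection, so no parallel class of size 3 can contain it.
Since every block must belong to some parallel class in a resolution, the collection cannot be partitioned into parallel classes.
Resolvable? NO.

NO


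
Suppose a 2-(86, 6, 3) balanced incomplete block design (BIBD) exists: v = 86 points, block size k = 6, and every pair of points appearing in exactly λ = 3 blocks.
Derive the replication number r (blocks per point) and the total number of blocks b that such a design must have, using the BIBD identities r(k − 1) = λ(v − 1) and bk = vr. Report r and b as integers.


Any 2-(v, k, λ) BIBD satisfies two necessary conditions:
  (i)  Each point sits in r blocks, and counting incidences through any fixed point gives r(k − 1) = λ(v − 1), so r = λ(v − 1)/(k − 1).
  (ii) Total incidences bk = vr, so b = vr/k.
Step 1: r = λ(v − 1)/(k − 1) = 3·(86 − 1)/(6 − 1) = 3·85/5 = 255/5 = 51.
Step 2: b = vr/k = 86·51/6 = 4386/6 = 731.
Check integrality: r = 51 ∈ Z ✓, b = 731 ∈ Z ✓.
(These identities are necessary conditions: they determine r and b for any design with these parameters, but do not by themselves prove that one exists.)

r = 51, b = 731.


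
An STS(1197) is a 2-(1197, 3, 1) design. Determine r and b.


An STS(v) is a 2-(v, 3, 1) BIBD: block size k = 3, λ = 1.
Replication: r(k − 1) = λ(v − 1) ⇒ r·2 = 1197 − 1 = 1196 ⇒ r = 598.
Block count: bk = vr ⇒ b·3 = 1197·598 = 715806 ⇒ b = 238602.
(Check via b = v(v − 1)/6 = 1197·1196/6 = 1431612/6 = 238602.)

r = 598, b = 238602.


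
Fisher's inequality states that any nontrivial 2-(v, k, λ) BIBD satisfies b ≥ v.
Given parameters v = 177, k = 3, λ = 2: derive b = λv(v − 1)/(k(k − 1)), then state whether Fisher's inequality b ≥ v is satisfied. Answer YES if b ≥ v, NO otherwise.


r = λ(v − 1)/(k − 1) = 2·176/2 = 176.
b = vr/k = 177·176/3 = 10384.
Fisher's inequality: b ≥ v ⇔ 10384 ≥ 177? YES.

YES


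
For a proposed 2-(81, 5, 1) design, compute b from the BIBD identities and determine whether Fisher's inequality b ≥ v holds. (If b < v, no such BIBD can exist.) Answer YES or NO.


r = λ(v − 1)/(k − 1) = 1·80/4 = 20.
b = vr/k = 81·20/5 = 324.
Fisher's inequality: b ≥ v ⇔ 324 ≥ 81? YES.

YES


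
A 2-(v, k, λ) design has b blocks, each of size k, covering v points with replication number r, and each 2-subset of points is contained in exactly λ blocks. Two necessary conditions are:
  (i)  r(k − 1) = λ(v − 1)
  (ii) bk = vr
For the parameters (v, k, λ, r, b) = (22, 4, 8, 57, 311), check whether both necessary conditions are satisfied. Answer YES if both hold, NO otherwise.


Condition (i): r(k − 1) = 57·3 = 171; λ(v − 1) = 8·21 = 168. Match? NO.
Condition (ii): bk = 311·4 = 1244; vr = 22·57 = 1254. Match? NO.
Both conditions hold? NO.

NO


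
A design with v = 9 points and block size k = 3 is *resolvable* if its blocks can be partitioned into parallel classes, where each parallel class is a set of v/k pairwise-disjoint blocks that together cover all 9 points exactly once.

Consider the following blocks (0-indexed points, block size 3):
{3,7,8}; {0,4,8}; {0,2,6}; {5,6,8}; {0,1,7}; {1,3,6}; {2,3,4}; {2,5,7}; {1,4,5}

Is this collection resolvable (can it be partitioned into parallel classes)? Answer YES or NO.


v = 9, block size k = 3, number of blocks = 9.
For resolvability, blocks must partition into parallel classes of size v/k = 3.
Total blocks must therefore be a multiple of 3: 9 = 3·3 + 0 ⇒ divisible ✓.
Greedy packing gives 3 candidate class(es). Each should be a full parallel class (size 3, covers all 9 points).
  Class 1 (3 blocks): {3,7,8}; {0,2,6}; {1,4,5}. Points covered: [0, 1, 2, 3, 4, 5, 6, 7, 8].
  Class 2 (3 blocks): {0,4,8}; {1,3,6}; {2,5,7}. Points covered: [0, 1, 2, 3, 4, 5, 6, 7, 8].
  Class 3 (3 blocks): {5,6,8}; {0,1,7}; {2,3,4}. Points covered: [0, 1, 2, 3, 4, 5, 6, 7, 8].
All classes full (size 3)? YES. All classes cover every point? YES.
Resolvable? YES.

YES


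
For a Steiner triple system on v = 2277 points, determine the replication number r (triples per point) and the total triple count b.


An STS(v) is a 2-(v, 3, 1) BIBD: block size k = 3, λ = 1.
Replication: r(k − 1) = λ(v − 1) ⇒ r·2 = 2277 − 1 = 2276 ⇒ r = 1138.
Block count: bk = vr ⇒ b·3 = 2277·1138 = 2591226 ⇒ b = 863742.
(Check via b = v(v − 1)/6 = 2277·2276/6 = 5182452/6 = 863742.)

r = 1138, b = 863742.


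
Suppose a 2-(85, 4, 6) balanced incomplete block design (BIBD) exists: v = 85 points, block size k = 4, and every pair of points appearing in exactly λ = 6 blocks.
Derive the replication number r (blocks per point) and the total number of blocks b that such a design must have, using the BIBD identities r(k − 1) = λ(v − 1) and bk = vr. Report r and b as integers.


Any 2-(v, k, λ) BIBD satisfies two necessary conditions:
  (i)  Each point sits in r blocks, and counting incidences through any fixed point gives r(k − 1) = λ(v − 1), so r = λ(v − 1)/(k − 1).
  (ii) Total incidences bk = vr, so b = vr/k.
Step 1: r = λ(v − 1)/(k − 1) = 6·(85 − 1)/(4 − 1) = 6·84/3 = 504/3 = 168.
Step 2: b = vr/k = 85·168/4 = 14280/4 = 3570.
Check integrality: r = 168 ∈ Z ✓, b = 3570 ∈ Z ✓.
(These identities are necessary conditions: they determine r and b for any design with these parameters, but do not by themselves prove that one exists.)

r = 168, b = 3570.


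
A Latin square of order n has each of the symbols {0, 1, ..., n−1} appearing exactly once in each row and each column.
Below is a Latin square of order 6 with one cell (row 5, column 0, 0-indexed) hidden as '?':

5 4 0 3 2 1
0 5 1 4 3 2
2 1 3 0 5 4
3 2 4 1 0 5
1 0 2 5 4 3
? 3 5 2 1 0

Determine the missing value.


Row 5 contains symbols [0, 1, 2, 3, 5] — missing [4].
Column 0 contains symbols [0, 1, 2, 3, 5] — missing [4].
The missing symbol must appear in both missing sets; intersection = [4].
Therefore the hidden value is 4.

Missing value = 4.


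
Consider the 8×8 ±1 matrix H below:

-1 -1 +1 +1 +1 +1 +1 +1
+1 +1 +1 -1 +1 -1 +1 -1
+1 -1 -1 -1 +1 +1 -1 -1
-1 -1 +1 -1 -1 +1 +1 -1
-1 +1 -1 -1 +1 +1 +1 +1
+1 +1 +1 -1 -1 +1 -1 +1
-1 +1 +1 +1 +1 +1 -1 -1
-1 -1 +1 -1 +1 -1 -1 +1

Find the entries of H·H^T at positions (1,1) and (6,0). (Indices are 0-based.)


Row 0 of H: [-1, -1, 1, 1, 1, 1, 1, 1].
Row 1 of H: [1, 1, 1, -1, 1, -1, 1, -1].
Row 6 of H: [-1, 1, 1, 1, 1, 1, -1, -1].
(H·H^T)[1][1] = Σ_j H[1][j]·H[1][j] = (1)² + (1)² + (1)² + (-1)² + (1)² + (-1)² + (1)² + (-1)² = 1 + 1 + 1 + 1 + 1 + 1 + 1 + 1 = 8.
(H·H^T)[6][0] = Σ_j H[6][j]·H[0][j] = (-1)·(-1) + (1)·(-1) + (1)·(1) + (1)·(1) + (1)·(1) + (1)·(1) + (-1)·(1) + (-1)·(1) = 1 + -1 + 1 + 1 + 1 + 1 + -1 + -1 = 2.
Rows 6 and 0 are not orthogonal (dot product = 2 ≠ 0), so H is not a Hadamard matrix.

(1,1) entry = 8; (6,0) entry = 2.


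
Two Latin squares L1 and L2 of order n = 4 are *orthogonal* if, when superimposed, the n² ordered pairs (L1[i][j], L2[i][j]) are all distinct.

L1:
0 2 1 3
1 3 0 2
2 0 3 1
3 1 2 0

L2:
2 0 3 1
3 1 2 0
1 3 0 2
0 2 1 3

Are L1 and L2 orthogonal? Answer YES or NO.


Form the n² = 16 superimposed pairs (L1[i][j], L2[i][j]), row by row (rows and columns indexed from 0):
row 0: (0,2) (2,0) (1,3) (3,1)
row 1: (1,3) (3,1) (0,2) (2,0)
row 2: (2,1) (0,3) (3,0) (1,2)
row 3: (3,0) (1,2) (2,1) (0,3)
Orthogonality requires all 16 pairs distinct.
But the pair (1,3) repeats: cell (0,2) has L1 = 1, L2 = 3, and cell (1,0) has L1 = 1, L2 = 3.
A repeated pair means some other pair never occurs (only 8 distinct pairs out of 16), so the squares are not orthogonal.
Conclusion: NO.

NO


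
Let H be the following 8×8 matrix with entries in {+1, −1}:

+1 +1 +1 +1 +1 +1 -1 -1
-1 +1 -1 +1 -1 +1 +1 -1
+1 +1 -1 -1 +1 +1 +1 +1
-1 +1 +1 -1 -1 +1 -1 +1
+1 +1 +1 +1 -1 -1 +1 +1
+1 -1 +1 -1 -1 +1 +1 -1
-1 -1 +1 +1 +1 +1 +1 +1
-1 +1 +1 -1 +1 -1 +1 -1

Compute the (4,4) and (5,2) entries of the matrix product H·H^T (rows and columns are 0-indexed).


Row 2 of H: [1, 1, -1, -1, 1, 1, 1, 1].
Row 4 of H: [1, 1, 1, 1, -1, -1, 1, 1].
Row 5 of H: [1, -1, 1, -1, -1, 1, 1, -1].
(H·H^T)[4][4] = Σ_j H[4][j]·H[4][j] = (1)² + (1)² + (1)² + (1)² + (-1)² + (-1)² + (1)² + (1)² = 1 + 1 + 1 + 1 + 1 + 1 + 1 + 1 = 8.
(H·H^T)[5][2] = Σ_j H[5][j]·H[2][j] = (1)·(1) + (-1)·(1) + (1)·(-1) + (-1)·(-1) + (-1)·(1) + (1)·(1) + (1)·(1) + (-1)·(1) = 1 + -1 + -1 + 1 + -1 + 1 + 1 + -1 = 0.
So rows 5 and 2 are orthogonal; the diagonal entry equals n = 8.

(4,4) entry = 8; (5,2) entry = 0.


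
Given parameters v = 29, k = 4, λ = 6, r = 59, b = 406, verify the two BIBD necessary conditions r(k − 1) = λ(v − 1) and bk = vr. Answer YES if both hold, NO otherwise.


Condition (i): r(k − 1) = 59·3 = 177; λ(v − 1) = 6·28 = 168. Match? NO.
Condition (ii): bk = 406·4 = 1624; vr = 29·59 = 1711. Match? NO.
Both conditions hold? NO.

NO


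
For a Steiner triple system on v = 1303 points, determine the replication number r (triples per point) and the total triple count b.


An STS(v) is a 2-(v, 3, 1) BIBD: block size k = 3, λ = 1.
Replication: r(k − 1) = λ(v − 1) ⇒ r·2 = 1303 − 1 = 1302 ⇒ r = 651.
Block count: b = v(v − 1)/6 = 1303·1302/6 = 1696506/6 = 282751.
(Check via bk = vr: 282751·3 = 848253 = 1303·651 = 848253 ✓.)

r = 651, b = 282751.


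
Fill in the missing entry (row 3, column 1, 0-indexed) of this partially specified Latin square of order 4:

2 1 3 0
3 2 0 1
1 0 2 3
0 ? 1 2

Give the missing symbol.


Row 3 contains symbols [0, 1, 2] — missing [3].
Column 1 contains symbols [0, 1, 2] — missing [3].
The missing symbol must appear in both missing sets; intersection = [3].
Therefore the hidden value is 3.

Missing value = 3.


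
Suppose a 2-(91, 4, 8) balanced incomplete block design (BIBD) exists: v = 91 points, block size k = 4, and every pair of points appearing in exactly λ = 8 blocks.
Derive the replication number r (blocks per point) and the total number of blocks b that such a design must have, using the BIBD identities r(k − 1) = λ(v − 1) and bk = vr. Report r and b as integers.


Any 2-(v, k, λ) BIBD satisfies two necessary conditions:
  (i)  Each point sits in r blocks, and counting incidences through any fixed point gives r(k − 1) = λ(v − 1), so r = λ(v − 1)/(k − 1).
  (ii) Total incidences bk = vr, so b = vr/k.
Step 1: r = λ(v − 1)/(k − 1) = 8·(91 − 1)/(4 − 1) = 8·90/3 = 720/3 = 240.
Step 2: b = vr/k = 91·240/4 = 21840/4 = 5460.
Check integrality: r = 240 ∈ Z ✓, b = 5460 ∈ Z ✓.
(These identities are necessary conditions: they determine r and b for any design with these parameters, but do not by themselves prove that one exists.)

r = 240, b = 5460.


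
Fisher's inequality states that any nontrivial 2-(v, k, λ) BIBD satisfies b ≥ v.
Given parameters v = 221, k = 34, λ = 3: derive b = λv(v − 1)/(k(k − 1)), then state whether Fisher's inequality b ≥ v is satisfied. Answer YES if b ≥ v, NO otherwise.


r = λ(v − 1)/(k − 1) = 3·220/33 = 20.
b = vr/k = 221·20/34 = 130.
Fisher's inequality: b ≥ v ⇔ 130 ≥ 221? NO.

NO


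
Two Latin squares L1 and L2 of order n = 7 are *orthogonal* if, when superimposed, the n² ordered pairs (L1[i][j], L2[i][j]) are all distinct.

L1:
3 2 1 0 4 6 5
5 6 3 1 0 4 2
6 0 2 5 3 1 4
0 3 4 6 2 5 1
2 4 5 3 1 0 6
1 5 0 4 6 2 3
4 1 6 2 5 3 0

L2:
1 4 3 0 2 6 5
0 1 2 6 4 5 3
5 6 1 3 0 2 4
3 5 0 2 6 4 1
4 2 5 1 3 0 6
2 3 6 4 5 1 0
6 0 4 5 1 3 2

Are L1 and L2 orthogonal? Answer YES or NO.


Form the n² = 49 superimposed pairs (L1[i][j], L2[i][j]), row by row (rows and columns indexed from 0):
row 0: (3,1) (2,4) (1,3) (0,0) (4,2) (6,6) (5,5)
row 1: (5,0) (6,1) (3,2) (1,6) (0,4) (4,5) (2,3)
row 2: (6,5) (0,6) (2,1) (5,3) (3,0) (1,2) (4,4)
row 3: (0,3) (3,5) (4,0) (6,2) (2,6) (5,4) (1,1)
row 4: (2,4) (4,2) (5,5) (3,1) (1,3) (0,0) (6,6)
row 5: (1,2) (5,3) (0,6) (4,4) (6,5) (2,1) (3,0)
row 6: (4,6) (1,0) (6,4) (2,5) (5,1) (3,3) (0,2)
Orthogonality requires all 49 pairs distinct.
But the pair (2,4) repeats: cell (0,1) has L1 = 2, L2 = 4, and cell (4,0) has L1 = 2, L2 = 4.
A repeated pair means some other pair never occurs (only 35 distinct pairs out of 49), so the squares are not orthogonal.
Conclusion: NO.

NO


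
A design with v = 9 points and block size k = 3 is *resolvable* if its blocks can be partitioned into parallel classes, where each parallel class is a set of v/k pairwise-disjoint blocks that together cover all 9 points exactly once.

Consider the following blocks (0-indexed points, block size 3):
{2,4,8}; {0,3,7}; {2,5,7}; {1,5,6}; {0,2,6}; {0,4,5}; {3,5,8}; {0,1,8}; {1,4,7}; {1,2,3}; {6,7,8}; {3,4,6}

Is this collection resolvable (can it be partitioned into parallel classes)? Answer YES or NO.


v = 9, block size k = 3, number of blocks = 12.
For resolvability, blocks must partition into parallel classes of size v/k = 3.
Total blocks must therefore be a multiple of 3: 12 = 3·4 + 0 ⇒ divisible ✓.
Greedy packing gives 4 candidate class(es). Each should be a full parallel class (size 3, covers all 9 points).
  Class 1 (3 blocks): {2,4,8}; {0,3,7}; {1,5,6}. Points covered: [0, 1, 2, 3, 4, 5, 6, 7, 8].
  Class 2 (3 blocks): {2,5,7}; {0,1,8}; {3,4,6}. Points covered: [0, 1, 2, 3, 4, 5, 6, 7, 8].
  Class 3 (3 blocks): {0,2,6}; {3,5,8}; {1,4,7}. Points covered: [0, 1, 2, 3, 4, 5, 6, 7, 8].
  Class 4 (3 blocks): {0,4,5}; {1,2,3}; {6,7,8}. Points covered: [0, 1, 2, 3, 4, 5, 6, 7, 8].
All classes full (size 3)? YES. All classes cover every point? YES.
Resolvable? YES.

YES


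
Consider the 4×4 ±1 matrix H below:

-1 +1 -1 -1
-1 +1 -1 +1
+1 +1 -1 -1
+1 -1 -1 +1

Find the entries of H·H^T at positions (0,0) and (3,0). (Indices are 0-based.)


Row 0 of H: [-1, 1, -1, -1].
Row 3 of H: [1, -1, -1, 1].
(H·H^T)[0][0] = Σ_j H[0][j]·H[0][j] = (-1)² + (1)² + (-1)² + (-1)² = 1 + 1 + 1 + 1 = 4.
(H·H^T)[3][0] = Σ_j H[3][j]·H[0][j] = (1)·(-1) + (-1)·(1) + (-1)·(-1) + (1)·(-1) = -1 + -1 + 1 + -1 = -2.
Rows 3 and 0 are not orthogonal (dot product = -2 ≠ 0), so H is not a Hadamard matrix.

(0,0) entry = 4; (3,0) entry = -2.


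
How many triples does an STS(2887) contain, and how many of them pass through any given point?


An STS(v) is a 2-(v, 3, 1) BIBD: block size k = 3, λ = 1.
Replication: r(k − 1) = λ(v − 1) ⇒ r·2 = 2887 − 1 = 2886 ⇒ r = 1443.
Block count: bk = vr ⇒ b·3 = 2887·1443 = 4165941 ⇒ b = 1388647.
(Check via b = v(v − 1)/6 = 2887·2886/6 = 8331882/6 = 1388647.)

r = 1443, b = 1388647.


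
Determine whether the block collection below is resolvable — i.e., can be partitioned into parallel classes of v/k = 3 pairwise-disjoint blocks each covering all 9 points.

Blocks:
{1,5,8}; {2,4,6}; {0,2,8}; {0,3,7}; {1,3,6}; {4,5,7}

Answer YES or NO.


v = 9, block size k = 3, number of blocks = 6.
For resolvability, blocks must partition into parallel classes of size v/k = 3.
Total blocks must therefore be a multiple of 3: 6 = 3·2 + 0 ⇒ divisible ✓.
Greedy packing gives 2 candidate class(es). Each should be a full parallel class (size 3, covers all 9 points).
  Class 1 (3 blocks): {1,5,8}; {2,4,6}; {0,3,7}. Points covered: [0, 1, 2, 3, 4, 5, 6, 7, 8].
  Class 2 (3 blocks): {0,2,8}; {1,3,6}; {4,5,7}. Points covered: [0, 1, 2, 3, 4, 5, 6, 7, 8].
All classes full (size 3)? YES. All classes cover every point? YES.
Resolvable? YES.

YES


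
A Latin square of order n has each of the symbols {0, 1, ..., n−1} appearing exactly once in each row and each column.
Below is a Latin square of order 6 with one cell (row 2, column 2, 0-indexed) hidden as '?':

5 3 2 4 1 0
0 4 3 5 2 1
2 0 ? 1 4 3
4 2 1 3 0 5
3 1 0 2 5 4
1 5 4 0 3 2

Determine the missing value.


Row 2 contains symbols [0, 1, 2, 3, 4] — missing [5].
Column 2 contains symbols [0, 1, 2, 3, 4] — missing [5].
The missing symbol must appear in both missing sets; intersection = [5].
Therefore the hidden value is 5.

Missing value = 5.


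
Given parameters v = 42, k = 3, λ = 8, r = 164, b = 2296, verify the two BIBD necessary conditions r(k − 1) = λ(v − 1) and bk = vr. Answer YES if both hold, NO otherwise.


Condition (i): r(k − 1) = 164·2 = 328; λ(v − 1) = 8·41 = 328. Match? YES.
Condition (ii): bk = 2296·3 = 6888; vr = 42·164 = 6888. Match? YES.
Both conditions hold? YES.

YES


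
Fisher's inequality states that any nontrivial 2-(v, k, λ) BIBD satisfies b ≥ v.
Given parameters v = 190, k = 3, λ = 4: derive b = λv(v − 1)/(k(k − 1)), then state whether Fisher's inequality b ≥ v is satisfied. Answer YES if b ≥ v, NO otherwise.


b = λv(v − 1)/(k(k − 1)) = 4·190·189/(3·2) = 143640/6 = 23940.
Compare with v = 190: b ≥ v, so Fisher's inequality holds.

YES


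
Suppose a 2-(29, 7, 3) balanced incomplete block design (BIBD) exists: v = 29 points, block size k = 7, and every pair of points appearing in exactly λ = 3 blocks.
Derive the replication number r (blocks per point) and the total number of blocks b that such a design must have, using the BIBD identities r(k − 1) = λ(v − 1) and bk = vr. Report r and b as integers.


Any 2-(v, k, λ) BIBD satisfies two necessary conditions:
  (i)  Each point sits in r blocks, and counting incidences through any fixed point gives r(k − 1) = λ(v − 1), so r = λ(v − 1)/(k − 1).
  (ii) Total incidences bk = vr, so b = vr/k.
Step 1: r = λ(v − 1)/(k − 1) = 3·(29 − 1)/(7 − 1) = 3·28/6 = 84/6 = 14.
Step 2: b = vr/k = 29·14/7 = 406/7 = 58.
Check integrality: r = 14 ∈ Z ✓, b = 58 ∈ Z ✓.
(These identities are necessary conditions: they determine r and b for any design with these parameters, but do not by themselves prove that one exists.)

r = 14, b = 58.


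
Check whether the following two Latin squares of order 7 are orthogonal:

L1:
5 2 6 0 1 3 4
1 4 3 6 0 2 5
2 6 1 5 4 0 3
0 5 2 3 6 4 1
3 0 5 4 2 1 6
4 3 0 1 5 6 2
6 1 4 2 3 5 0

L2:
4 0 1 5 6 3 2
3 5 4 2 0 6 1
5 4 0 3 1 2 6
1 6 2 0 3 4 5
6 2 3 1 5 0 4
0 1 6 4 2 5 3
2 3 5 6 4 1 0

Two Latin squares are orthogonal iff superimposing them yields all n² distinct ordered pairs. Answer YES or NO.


Form the n² = 49 superimposed pairs (L1[i][j], L2[i][j]), row by row (rows and columns indexed from 0):
row 0: (5,4) (2,0) (6,1) (0,5) (1,6) (3,3) (4,2)
row 1: (1,3) (4,5) (3,4) (6,2) (0,0) (2,6) (5,1)
row 2: (2,5) (6,4) (1,0) (5,3) (4,1) (0,2) (3,6)
row 3: (0,1) (5,6) (2,2) (3,0) (6,3) (4,4) (1,5)
row 4: (3,6) (0,2) (5,3) (4,1) (2,5) (1,0) (6,4)
row 5: (4,0) (3,1) (0,6) (1,4) (5,2) (6,5) (2,3)
row 6: (6,2) (1,3) (4,5) (2,6) (3,4) (5,1) (0,0)
Orthogonality requires all 49 pairs distinct.
But the pair (3,6) repeats: cell (2,6) has L1 = 3, L2 = 6, and cell (4,0) has L1 = 3, L2 = 6.
A repeated pair means some other pair never occurs (only 35 distinct pairs out of 49), so the squares are not orthogonal.
Conclusion: NO.

NO


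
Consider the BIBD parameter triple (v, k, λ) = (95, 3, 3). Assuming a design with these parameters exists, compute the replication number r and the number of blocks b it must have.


Any 2-(v, k, λ) BIBD satisfies two necessary conditions:
  (i)  Each point sits in r blocks, and counting incidences through any fixed point gives r(k − 1) = λ(v − 1), so r = λ(v − 1)/(k − 1).
  (ii) Total incidences bk = vr, so b = vr/k.
Step 1: r = λ(v − 1)/(k − 1) = 3·(95 − 1)/(3 − 1) = 3·94/2 = 282/2 = 141.
Step 2: b = vr/k = 95·141/3 = 13395/3 = 4465.
Check integrality: r = 141 ∈ Z ✓, b = 4465 ∈ Z ✓.
(These identities are necessary conditions: they determine r and b for any design with these parameters, but do not by themselves prove that one exists.)

r = 141, b = 4465.


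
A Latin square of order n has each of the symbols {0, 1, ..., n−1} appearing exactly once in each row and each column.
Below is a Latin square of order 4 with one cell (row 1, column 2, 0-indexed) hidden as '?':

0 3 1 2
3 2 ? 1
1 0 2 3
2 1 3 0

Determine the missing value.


Row 1 contains symbols [1, 2, 3] — missing [0].
Column 2 contains symbols [1, 2, 3] — missing [0].
The missing symbol must appear in both missing sets; intersection = [0].
Therefore the hidden value is 0.

Missing value = 0.


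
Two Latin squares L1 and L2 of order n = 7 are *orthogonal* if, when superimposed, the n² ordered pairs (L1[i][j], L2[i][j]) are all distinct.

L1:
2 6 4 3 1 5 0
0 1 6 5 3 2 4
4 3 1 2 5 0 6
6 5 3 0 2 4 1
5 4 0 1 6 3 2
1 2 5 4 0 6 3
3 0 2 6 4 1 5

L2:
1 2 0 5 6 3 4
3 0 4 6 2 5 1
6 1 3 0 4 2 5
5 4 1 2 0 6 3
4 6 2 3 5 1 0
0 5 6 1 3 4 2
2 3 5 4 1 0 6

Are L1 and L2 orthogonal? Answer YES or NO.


Form the n² = 49 superimposed pairs (L1[i][j], L2[i][j]), row by row (rows and columns indexed from 0):
row 0: (2,1) (6,2) (4,0) (3,5) (1,6) (5,3) (0,4)
row 1: (0,3) (1,0) (6,4) (5,6) (3,2) (2,5) (4,1)
row 2: (4,6) (3,1) (1,3) (2,0) (5,4) (0,2) (6,5)
row 3: (6,5) (5,4) (3,1) (0,2) (2,0) (4,6) (1,3)
row 4: (5,4) (4,6) (0,2) (1,3) (6,5) (3,1) (2,0)
row 5: (1,0) (2,5) (5,6) (4,1) (0,3) (6,4) (3,2)
row 6: (3,2) (0,3) (2,5) (6,4) (4,1) (1,0) (5,6)
Orthogonality requires all 49 pairs distinct.
But the pair (6,5) repeats: cell (2,6) has L1 = 6, L2 = 5, and cell (3,0) has L1 = 6, L2 = 5.
A repeated pair means some other pair never occurs (only 21 distinct pairs out of 49), so the squares are not orthogonal.
Conclusion: NO.

NO


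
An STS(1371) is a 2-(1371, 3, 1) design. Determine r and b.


An STS(v) is a 2-(v, 3, 1) BIBD: block size k = 3, λ = 1.
Replication: r(k − 1) = λ(v − 1) ⇒ r·2 = 1371 − 1 = 1370 ⇒ r = 685.
Block count: b = v(v − 1)/6 = 1371·1370/6 = 1878270/6 = 313045.

r = 685, b = 313045.


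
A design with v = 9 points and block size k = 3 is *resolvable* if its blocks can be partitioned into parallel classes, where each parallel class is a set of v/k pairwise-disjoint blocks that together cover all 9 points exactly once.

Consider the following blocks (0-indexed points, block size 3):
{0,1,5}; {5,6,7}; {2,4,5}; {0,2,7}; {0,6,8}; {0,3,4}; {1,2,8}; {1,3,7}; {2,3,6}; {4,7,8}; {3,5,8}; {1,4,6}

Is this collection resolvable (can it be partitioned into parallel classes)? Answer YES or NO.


v = 9, block size k = 3, number of blocks = 12.
For resolvability, blocks must partition into parallel classes of size v/k = 3.
Total blocks must therefore be a multiple of 3: 12 = 3·4 + 0 ⇒ divisible ✓.
Greedy packing gives 4 candidate class(es). Each should be a full parallel class (size 3, covers all 9 points).
  Class 1 (3 blocks): {0,1,5}; {2,3,6}; {4,7,8}. Points covered: [0, 1, 2, 3, 4, 5, 6, 7, 8].
  Class 2 (3 blocks): {5,6,7}; {0,3,4}; {1,2,8}. Points covered: [0, 1, 2, 3, 4, 5, 6, 7, 8].
  Class 3 (3 blocks): {2,4,5}; {0,6,8}; {1,3,7}. Points covered: [0, 1, 2, 3, 4, 5, 6, 7, 8].
  Class 4 (3 blocks): {0,2,7}; {3,5,8}; {1,4,6}. Points covered: [0, 1, 2, 3, 4, 5, 6, 7, 8].
All classes full (size 3)? YES. All classes cover every point? YES.
Resolvable? YES.

YES


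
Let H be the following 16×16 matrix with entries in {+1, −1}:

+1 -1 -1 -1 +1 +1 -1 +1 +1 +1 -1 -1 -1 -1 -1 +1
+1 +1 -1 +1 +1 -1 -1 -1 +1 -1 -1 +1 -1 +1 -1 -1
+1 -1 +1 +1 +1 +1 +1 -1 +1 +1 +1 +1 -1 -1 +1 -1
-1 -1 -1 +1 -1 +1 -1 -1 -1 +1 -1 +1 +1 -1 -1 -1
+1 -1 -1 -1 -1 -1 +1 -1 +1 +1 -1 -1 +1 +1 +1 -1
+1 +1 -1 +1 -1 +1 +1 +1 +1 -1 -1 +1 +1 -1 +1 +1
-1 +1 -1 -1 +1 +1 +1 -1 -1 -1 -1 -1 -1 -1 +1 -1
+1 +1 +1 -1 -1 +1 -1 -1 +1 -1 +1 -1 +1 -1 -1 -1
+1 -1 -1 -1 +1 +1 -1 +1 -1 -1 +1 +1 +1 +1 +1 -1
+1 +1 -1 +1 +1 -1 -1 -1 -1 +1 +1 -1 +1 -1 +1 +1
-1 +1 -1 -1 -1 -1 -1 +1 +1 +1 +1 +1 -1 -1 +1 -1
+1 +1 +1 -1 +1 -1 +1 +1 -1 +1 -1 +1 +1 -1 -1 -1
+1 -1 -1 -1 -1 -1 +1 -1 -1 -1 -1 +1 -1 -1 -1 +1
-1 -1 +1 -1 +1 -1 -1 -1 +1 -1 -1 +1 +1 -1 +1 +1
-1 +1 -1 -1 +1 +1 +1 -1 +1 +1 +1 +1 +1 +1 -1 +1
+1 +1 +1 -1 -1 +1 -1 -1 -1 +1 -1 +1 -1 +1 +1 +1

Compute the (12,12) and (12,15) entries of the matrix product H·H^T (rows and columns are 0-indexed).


Row 12 of H: [1, -1, -1, -1, -1, -1, 1, -1, -1, -1, -1, 1, -1, -1, -1, 1].
Row 15 of H: [1, 1, 1, -1, -1, 1, -1, -1, -1, 1, -1, 1, -1, 1, 1, 1].
(H·H^T)[12][12] = Σ_j H[12][j]·H[12][j] = (1)² + (-1)² + (-1)² + (-1)² + (-1)² + (-1)² + (1)² + (-1)² + (-1)² + (-1)² + (-1)² + (1)² + (-1)² + (-1)² + (-1)² + (1)² = 1 + 1 + 1 + 1 + 1 + 1 + 1 + 1 + 1 + 1 + 1 + 1 + 1 + 1 + 1 + 1 = 16.
(H·H^T)[12][15] = Σ_j H[12][j]·H[15][j] = (1)·(1) + (-1)·(1) + (-1)·(1) + (-1)·(-1) + (-1)·(-1) + (-1)·(1) + (1)·(-1) + (-1)·(-1) + (-1)·(-1) + (-1)·(1) + (-1)·(-1) + (1)·(1) + (-1)·(-1) + (-1)·(1) + (-1)·(1) + (1)·(1) = 1 + -1 + -1 + 1 + 1 + -1 + -1 + 1 + 1 + -1 + 1 + 1 + 1 + -1 + -1 + 1 = 2.
Rows 12 and 15 are not orthogonal (dot product = 2 ≠ 0), so H is not a Hadamard matrix.

(12,12) entry = 16; (12,15) entry = 2.


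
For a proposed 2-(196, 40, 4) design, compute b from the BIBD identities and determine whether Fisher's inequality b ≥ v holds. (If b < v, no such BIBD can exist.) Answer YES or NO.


r = λ(v − 1)/(k − 1) = 4·195/39 = 20.
b = vr/k = 196·20/40 = 98.
Fisher's inequality: b ≥ v ⇔ 98 ≥ 196? NO.

NO


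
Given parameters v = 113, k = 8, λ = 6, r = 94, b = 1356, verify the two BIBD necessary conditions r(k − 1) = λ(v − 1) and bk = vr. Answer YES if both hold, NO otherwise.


Condition (i): r(k − 1) = 94·7 = 658; λ(v − 1) = 6·112 = 672. Match? NO.
Condition (ii): bk = 1356·8 = 10848; vr = 113·94 = 10622. Match? NO.
Both conditions hold? NO.

NO


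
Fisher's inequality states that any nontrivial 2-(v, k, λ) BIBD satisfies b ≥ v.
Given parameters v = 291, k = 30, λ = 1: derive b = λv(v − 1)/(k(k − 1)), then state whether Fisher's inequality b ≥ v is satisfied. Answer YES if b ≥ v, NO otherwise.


b = λv(v − 1)/(k(k − 1)) = 1·291·290/(30·29) = 84390/870 = 97.
Compare with v = 291: b < v, so Fisher's inequality fails.

NO


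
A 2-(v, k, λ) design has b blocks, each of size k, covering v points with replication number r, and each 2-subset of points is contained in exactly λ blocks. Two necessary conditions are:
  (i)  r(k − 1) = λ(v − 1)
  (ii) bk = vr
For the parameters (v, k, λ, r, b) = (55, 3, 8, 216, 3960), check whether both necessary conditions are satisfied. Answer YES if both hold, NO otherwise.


Condition (i): r(k − 1) = 216·2 = 432; λ(v − 1) = 8·54 = 432. Match? YES.
Condition (ii): bk = 3960·3 = 11880; vr = 55·216 = 11880. Match? YES.
Both conditions hold? YES.

YES


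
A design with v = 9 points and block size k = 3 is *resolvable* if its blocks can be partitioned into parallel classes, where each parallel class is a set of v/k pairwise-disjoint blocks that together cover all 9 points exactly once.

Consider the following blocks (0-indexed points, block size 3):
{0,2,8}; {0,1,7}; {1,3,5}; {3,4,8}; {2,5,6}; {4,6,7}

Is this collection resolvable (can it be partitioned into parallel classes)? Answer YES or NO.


v = 9, block size k = 3, number of blocks = 6.
For resolvability, blocks must partition into parallel classes of size v/k = 3.
Total blocks must therefore be a multiple of 3: 6 = 3·2 + 0 ⇒ divisible ✓.
Greedy packing gives 2 candidate class(es). Each should be a full parallel class (size 3, covers all 9 points).
  Class 1 (3 blocks): {0,2,8}; {1,3,5}; {4,6,7}. Points covered: [0, 1, 2, 3, 4, 5, 6, 7, 8].
  Class 2 (3 blocks): {0,1,7}; {3,4,8}; {2,5,6}. Points covered: [0, 1, 2, 3, 4, 5, 6, 7, 8].
All classes full (size 3)? YES. All classes cover every point? YES.
Resolvable? YES.

YES


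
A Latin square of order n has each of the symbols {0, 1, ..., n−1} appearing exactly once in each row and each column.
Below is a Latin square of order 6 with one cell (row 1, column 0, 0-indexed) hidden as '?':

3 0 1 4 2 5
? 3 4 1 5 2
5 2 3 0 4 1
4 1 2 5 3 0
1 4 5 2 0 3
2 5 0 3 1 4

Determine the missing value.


Row 1 contains symbols [1, 2, 3, 4, 5] — missing [0].
Column 0 contains symbols [1, 2, 3, 4, 5] — missing [0].
The missing symbol must appear in both missing sets; intersection = [0].
Therefore the hidden value is 0.

Missing value = 0.


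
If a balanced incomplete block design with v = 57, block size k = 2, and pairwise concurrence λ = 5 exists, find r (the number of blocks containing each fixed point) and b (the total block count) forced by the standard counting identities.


Any 2-(v, k, λ) BIBD satisfies two necessary conditions:
  (i)  Each point sits in r blocks, and counting incidences through any fixed point gives r(k − 1) = λ(v − 1), so r = λ(v − 1)/(k − 1).
  (ii) Total incidences bk = vr, so b = vr/k.
Step 1: r = λ(v − 1)/(k − 1) = 5·(57 − 1)/(2 − 1) = 5·56/1 = 280/1 = 280.
Step 2: b = vr/k = 57·280/2 = 15960/2 = 7980.
Check integrality: r = 280 ∈ Z ✓, b = 7980 ∈ Z ✓.
(These identities are necessary conditions: they determine r and b for any design with these parameters, but do not by themselves prove that one exists.)

r = 280, b = 7980.


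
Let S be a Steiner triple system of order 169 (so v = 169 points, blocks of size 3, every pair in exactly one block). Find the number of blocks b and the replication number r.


An STS(v) is a 2-(v, 3, 1) BIBD: block size k = 3, λ = 1.
Replication: r(k − 1) = λ(v − 1) ⇒ r·2 = 169 − 1 = 168 ⇒ r = 84.
Block count: b = v(v − 1)/6 = 169·168/6 = 28392/6 = 4732.
(Check via bk = vr: 4732·3 = 14196 = 169·84 = 14196 ✓.)

r = 84, b = 4732.


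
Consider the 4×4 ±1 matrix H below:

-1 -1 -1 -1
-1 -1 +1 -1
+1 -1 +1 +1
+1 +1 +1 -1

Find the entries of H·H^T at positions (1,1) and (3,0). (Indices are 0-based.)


Row 0 of H: [-1, -1, -1, -1].
Row 1 of H: [-1, -1, 1, -1].
Row 3 of H: [1, 1, 1, -1].
(H·H^T)[1][1] = Σ_j H[1][j]·H[1][j] = (-1)² + (-1)² + (1)² + (-1)² = 1 + 1 + 1 + 1 = 4.
(H·H^T)[3][0] = Σ_j H[3][j]·H[0][j] = (1)·(-1) + (1)·(-1) + (1)·(-1) + (-1)·(-1) = -1 + -1 + -1 + 1 = -2.
Rows 3 and 0 are not orthogonal (dot product = -2 ≠ 0), so H is not a Hadamard matrix.

(1,1) entry = 4; (3,0) entry = -2.


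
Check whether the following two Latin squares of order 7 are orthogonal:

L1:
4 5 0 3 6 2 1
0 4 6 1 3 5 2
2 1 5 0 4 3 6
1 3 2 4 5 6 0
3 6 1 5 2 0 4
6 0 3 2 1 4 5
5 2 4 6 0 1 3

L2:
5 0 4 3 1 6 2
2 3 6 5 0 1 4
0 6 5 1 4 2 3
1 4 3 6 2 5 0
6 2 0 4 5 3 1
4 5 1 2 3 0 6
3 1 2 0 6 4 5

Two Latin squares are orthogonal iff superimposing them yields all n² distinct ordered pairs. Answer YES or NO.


Form the n² = 49 superimposed pairs (L1[i][j], L2[i][j]), row by row (rows and columns indexed from 0):
row 0: (4,5) (5,0) (0,4) (3,3) (6,1) (2,6) (1,2)
row 1: (0,2) (4,3) (6,6) (1,5) (3,0) (5,1) (2,4)
row 2: (2,0) (1,6) (5,5) (0,1) (4,4) (3,2) (6,3)
row 3: (1,1) (3,4) (2,3) (4,6) (5,2) (6,5) (0,0)
row 4: (3,6) (6,2) (1,0) (5,4) (2,5) (0,3) (4,1)
row 5: (6,4) (0,5) (3,1) (2,2) (1,3) (4,0) (5,6)
row 6: (5,3) (2,1) (4,2) (6,0) (0,6) (1,4) (3,5)
Orthogonality requires all 49 pairs distinct.
Check by first coordinate: for each symbol s of L1, list the L2 entries in the n cells where L1 = s; they must all differ.
  L1 = 0: L2 entries (in reading order) 4, 2, 1, 0, 3, 5, 6 — all 7 distinct ✓
  L1 = 1: L2 entries (in reading order) 2, 5, 6, 1, 0, 3, 4 — all 7 distinct ✓
  L1 = 2: L2 entries (in reading order) 6, 4, 0, 3, 5, 2, 1 — all 7 distinct ✓
  L1 = 3: L2 entries (in reading order) 3, 0, 2, 4, 6, 1, 5 — all 7 distinct ✓
  L1 = 4: L2 entries (in reading order) 5, 3, 4, 6, 1, 0, 2 — all 7 distinct ✓
  L1 = 5: L2 entries (in reading order) 0, 1, 5, 2, 4, 6, 3 — all 7 distinct ✓
  L1 = 6: L2 entries (in reading order) 1, 6, 3, 5, 2, 4, 0 — all 7 distinct ✓
Every symbol of L1 meets every symbol of L2 exactly once, so all 49 pairs are distinct (49 of 49).
Conclusion: YES.

YES
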